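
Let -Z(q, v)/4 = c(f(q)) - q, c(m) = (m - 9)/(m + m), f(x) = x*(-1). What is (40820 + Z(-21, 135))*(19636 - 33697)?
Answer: -4009409784/7 ≈ -5.7277e+8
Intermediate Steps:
f(x) = -x
c(m) = (-9 + m)/(2*m) (c(m) = (-9 + m)/((2*m)) = (-9 + m)*(1/(2*m)) = (-9 + m)/(2*m))
Z(q, v) = 4*q + 2*(-9 - q)/q (Z(q, v) = -4*((-9 - q)/(2*((-q))) - q) = -4*((-1/q)*(-9 - q)/2 - q) = -4*(-(-9 - q)/(2*q) - q) = -4*(-q - (-9 - q)/(2*q)) = 4*q + 2*(-9 - q)/q)
(40820 + Z(-21, 135))*(19636 - 33697) = (40820 + (-2 - 18/(-21) + 4*(-21)))*(19636 - 33697) = (40820 + (-2 - 18*(-1/21) - 84))*(-14061) = (40820 + (-2 + 6/7 - 84))*(-14061) = (40820 - 596/7)*(-14061) = (285144/7)*(-14061) = -4009409784/7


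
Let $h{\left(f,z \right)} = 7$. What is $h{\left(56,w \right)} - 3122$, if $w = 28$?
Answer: $-3115$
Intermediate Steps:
$h{\left(56,w \right)} - 3122 = 7 - 3122 = -3115$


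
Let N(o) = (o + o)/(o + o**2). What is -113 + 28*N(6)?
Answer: -105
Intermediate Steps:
N(o) = 2*o/(o + o**2) (N(o) = (2*o)/(o + o**2) = 2*o/(o + o**2))
-113 + 28*N(6) = -113 + 28*(2/(1 + 6)) = -113 + 28*(2/7) = -113 + 8 = -105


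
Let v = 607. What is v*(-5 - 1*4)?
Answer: -5463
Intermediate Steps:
v*(-5 - 1*4) = 607*(-5 - 1*4) = 607*(-5 - 4) = 607*(-9) = -5463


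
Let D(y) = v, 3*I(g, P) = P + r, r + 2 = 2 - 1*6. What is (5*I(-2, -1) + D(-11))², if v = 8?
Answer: 121/9 ≈ 13.444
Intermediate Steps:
r = -6 (r = -2 + (2 - 1*6) = -2 + (2 - 6) = -2 - 4 = -6)
I(g, P) = -2 + P/3 (I(g, P) = (P - 6)/3 = (-6 + P)/3 = -2 + P/3)
D(y) = 8
(5*I(-2, -1) + D(-11))² = (5*(-2 + (⅓)*(-1)) + 8)² = (5*(-2 - ⅓) + 8)² = (5*(-7/3) + 8)² = (-35/3 + 8)² = (-11/3)² = 121/9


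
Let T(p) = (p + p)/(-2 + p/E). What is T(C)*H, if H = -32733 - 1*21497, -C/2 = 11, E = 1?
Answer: -298265/3 ≈ -99422.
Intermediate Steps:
C = -22 (C = -2*11 = -22)
T(p) = 2*p/(-2 + p) (T(p) = (p + p)/(-2 + p/1) = (2*p)/(-2 + p*1) = (2*p)/(-2 + p) = 2*p/(-2 + p))
H = -54230 (H = -32733 - 21497 = -54230)
T(C)*H = (2*(-22)/(-2 - 22))*(-54230) = (2*(-22)/(-24))*(-54230) = (2*(-22)*(-1/24))*(-54230) = (11/6)*(-54230) = -298265/3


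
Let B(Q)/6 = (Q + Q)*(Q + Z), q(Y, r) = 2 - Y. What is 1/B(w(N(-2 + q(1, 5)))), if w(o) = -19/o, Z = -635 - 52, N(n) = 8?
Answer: 16/314355 ≈ 5.0898e-5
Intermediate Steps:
Z = -687
B(Q) = 12*Q*(-687 + Q) (B(Q) = 6*((Q + Q)*(Q - 687)) = 6*((2*Q)*(-687 + Q)) = 6*(2*Q*(-687 + Q)) = 12*Q*(-687 + Q))
1/B(w(N(-2 + q(1, 5)))) = 1/(12*(-19/8)*(-687 - 19/8)) = 1/(12*(-19/8)*(-5515/8)) = 1/(314355/16) = 16/314355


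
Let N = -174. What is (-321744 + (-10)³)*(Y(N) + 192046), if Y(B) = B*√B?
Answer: -61981694224 + 56157456*I*√174 ≈ -6.1982e+10 + 7.4077e+8*I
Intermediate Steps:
Y(B) = B^(3/2)
(-321744 + (-10)³)*(Y(N) + 192046) = (-321744 + (-10)³)*((-174)^(3/2) + 192046) = (-321744 - 1000)*(-174*I*√174 + 192046) = -322744*(192046 - 174*I*√174) = -61981694224 + 56157456*I*√174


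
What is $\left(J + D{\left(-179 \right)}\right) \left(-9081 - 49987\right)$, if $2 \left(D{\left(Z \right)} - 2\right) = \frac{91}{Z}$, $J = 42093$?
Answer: $- \frac{445074987746}{179} \approx -2.4865 \cdot 10^{9}$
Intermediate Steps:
$D{\left(Z \right)} = 2 + \frac{91}{2 Z}$ ($D{\left(Z \right)} = 2 + \frac{91 \frac{1}{Z}}{2} = 2 + \frac{91}{2 Z}$)
$\left(J + D{\left(-179 \right)}\right) \left(-9081 - 49987\right) = \left(42093 + \left(2 + \frac{91}{2 \left(-179\right)}\right)\right) \left(-9081 - 49987\right) = \left(42093 + \left(2 + \frac{91}{2} \left(- \frac{1}{179}\right)\right)\right) \left(-59068\right) = \left(42093 + \left(2 - \frac{91}{358}\right)\right) \left(-59068\right) = \left(42093 + \frac{625}{358}\right) \left(-59068\right) = \frac{15069919}{358} \left(-59068\right) = - \frac{445074987746}{179}$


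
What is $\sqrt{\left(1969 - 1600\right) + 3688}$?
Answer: $\sqrt{4057} \approx 63.695$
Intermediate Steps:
$\sqrt{\left(1969 - 1600\right) + 3688} = \sqrt{369 + 3688} = \sqrt{4057}$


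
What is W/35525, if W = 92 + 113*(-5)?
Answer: -473/35525 ≈ -0.013315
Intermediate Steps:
W = -473 (W = 92 - 565 = -473)
W/35525 = -473/35525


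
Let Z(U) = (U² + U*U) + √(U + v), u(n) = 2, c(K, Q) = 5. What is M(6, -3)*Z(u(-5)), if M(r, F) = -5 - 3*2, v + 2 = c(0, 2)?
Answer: -88 - 11*√5 ≈ -112.60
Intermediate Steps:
v = 3 (v = -2 + 5 = 3)
M(r, F) = -11 (M(r, F) = -5 - 6 = -11)
Z(U) = √(3 + U) + 2*U² (Z(U) = (U² + U*U) + √(U + 3) = (U² + U²) + √(3 + U) = 2*U² + √(3 + U) = √(3 + U) + 2*U²)
M(6, -3)*Z(u(-5)) = -11*(√(3 + 2) + 2*2²) = -11*(√5 + 2*4) = -11*(√5 + 8) = -11*(8 + √5) = -88 - 11*√5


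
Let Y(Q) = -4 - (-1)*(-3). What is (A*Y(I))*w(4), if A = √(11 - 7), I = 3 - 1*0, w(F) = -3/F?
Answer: 21/2 ≈ 10.500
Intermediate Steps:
I = 3 (I = 3 + 0 = 3)
A = 2 (A = √4 = 2)
Y(Q) = -7 (Y(Q) = -4 - 1*3 = -4 - 3 = -7)
(A*Y(I))*w(4) = (2*(-7))*(-3/4) = -(-42)/4 = -14*(-¾) = 21/2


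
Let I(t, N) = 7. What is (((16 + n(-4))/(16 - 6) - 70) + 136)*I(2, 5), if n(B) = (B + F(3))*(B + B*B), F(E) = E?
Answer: 2324/5 ≈ 464.80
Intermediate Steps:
n(B) = (3 + B)*(B + B**2) (n(B) = (B + 3)*(B + B*B) = (3 + B)*(B + B**2))
(((16 + n(-4))/(16 - 6) - 70) + 136)*I(2, 5) = (((16 - 4*(3 + (-4)**2 + 4*(-4)))/(16 - 6) - 70) + 136)*7 = (((16 - 4*(3 + 16 - 16))/10 - 70) + 136)*7 = (((16 - 4*3)*(1/10) - 70) + 136)*7 = (((16 - 12)*(1/10) - 70) + 136)*7 = ((4*(1/10) - 70) + 136)*7 = ((2/5 - 70) + 136)*7 = (-348/5 + 136)*7 = (332/5)*7 = 2324/5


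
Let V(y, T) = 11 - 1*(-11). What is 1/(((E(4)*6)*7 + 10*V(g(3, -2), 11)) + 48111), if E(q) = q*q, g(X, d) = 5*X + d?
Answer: 1/49003 ≈ 2.0407e-5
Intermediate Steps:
g(X, d) = d + 5*X
V(y, T) = 22 (V(y, T) = 11 + 11 = 22)
E(q) = q**2
1/(((E(4)*6)*7 + 10*V(g(3, -2), 11)) + 48111) = 1/(((4**2*6)*7 + 10*22) + 48111) = 1/(((16*6)*7 + 220) + 48111) = 1/((96*7 + 220) + 48111) = 1/((672 + 220) + 48111) = 1/(892 + 48111) = 1/49003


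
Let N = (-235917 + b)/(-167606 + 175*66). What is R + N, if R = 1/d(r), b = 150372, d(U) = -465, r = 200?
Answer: 39622369/72566040 ≈ 0.54602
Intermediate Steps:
N = 85545/156056 (N = (-235917 + 150372)/(-167606 + 175*66) = -85545/(-167606 + 11550) = -85545/(-156056) = -85545*(-1/156056) = 85545/156056 ≈ 0.54817)
R = -1/465 (R = 1/(-465) = -1/465 ≈ -0.0021505)
R + N = -1/465 + 85545/156056 = 39622369/72566040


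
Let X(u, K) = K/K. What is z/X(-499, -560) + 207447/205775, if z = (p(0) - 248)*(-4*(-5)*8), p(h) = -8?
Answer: -8428336553/205775 ≈ -40959.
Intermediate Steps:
X(u, K) = 1
z = -40960 (z = (-8 - 248)*(-4*(-5)*8) = -5120*8 = -256*160 = -40960)
z/X(-499, -560) + 207447/205775 = -40960/1 + 207447/205775 = -40960*1 + 207447*(1/205775) = -40960 + 207447/205775 = -8428336553/205775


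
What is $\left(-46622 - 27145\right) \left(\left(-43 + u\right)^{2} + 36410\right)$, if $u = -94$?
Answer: $-4070389293$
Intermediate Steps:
$\left(-46622 - 27145\right) \left(\left(-43 + u\right)^{2} + 36410\right) = \left(-46622 - 27145\right) \left(\left(-43 - 94\right)^{2} + 36410\right) = - 73767 \left(\left(-137\right)^{2} + 36410\right) = - 73767 \left(18769 + 36410\right) = \left(-73767\right) 55179 = -4070389293$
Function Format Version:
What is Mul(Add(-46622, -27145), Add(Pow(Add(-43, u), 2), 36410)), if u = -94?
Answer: -4070389293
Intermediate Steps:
Mul(Add(-46622, -27145), Add(Pow(Add(-43, u), 2), 36410)) = Mul(Add(-46622, -27145), Add(Pow(Add(-43, -94), 2), 36410)) = Mul(-73767, Add(Pow(-137, 2), 36410)) = Mul(-73767, Add(18769, 36410)) = Mul(-73767, 55179) = -4070389293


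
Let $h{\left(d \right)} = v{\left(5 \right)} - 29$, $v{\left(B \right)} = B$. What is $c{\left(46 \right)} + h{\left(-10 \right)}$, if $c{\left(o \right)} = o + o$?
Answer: $68$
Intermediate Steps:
$c{\left(o \right)} = 2 o$
$h{\left(d \right)} = -24$ ($h{\left(d \right)} = 5 - 29 = -24$)
$c{\left(46 \right)} + h{\left(-10 \right)} = 2 \cdot 46 - 24 = 92 - 24 = 68$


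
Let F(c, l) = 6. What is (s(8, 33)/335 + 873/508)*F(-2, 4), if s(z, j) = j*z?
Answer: 1279701/85090 ≈ 15.039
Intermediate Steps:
(s(8, 33)/335 + 873/508)*F(-2, 4) = ((33*8)/335 + 873/508)*6 = (264*(1/335) + 873*(1/508))*6 = (264/335 + 873/508)*6 = (426567/170180)*6 = 1279701/85090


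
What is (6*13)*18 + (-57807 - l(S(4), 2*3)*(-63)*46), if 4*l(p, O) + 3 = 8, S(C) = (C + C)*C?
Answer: -105561/2 ≈ -52781.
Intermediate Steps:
S(C) = 2*C² (S(C) = (2*C)*C = 2*C²)
l(p, O) = 5/4 (l(p, O) = -¾ + (¼)*8 = -¾ + 2 = 5/4)
(6*13)*18 + (-57807 - l(S(4), 2*3)*(-63)*46) = (6*13)*18 + (-57807 - (5/4)*(-63)*46) = 78*18 + (-57807 - (-315)*46/4) = 1404 + (-57807 - 1*(-7245/2)) = 1404 + (-57807 + 7245/2) = 1404 - 108369/2 = -105561/2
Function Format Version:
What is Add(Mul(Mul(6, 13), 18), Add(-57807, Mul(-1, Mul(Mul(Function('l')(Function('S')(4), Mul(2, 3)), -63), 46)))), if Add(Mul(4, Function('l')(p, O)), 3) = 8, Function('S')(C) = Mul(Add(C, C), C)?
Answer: Rational(-105561, 2) ≈ -52781.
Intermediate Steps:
Function('S')(C) = Mul(2, Pow(C, 2)) (Function('S')(C) = Mul(Mul(2, C), C) = Mul(2, Pow(C, 2)))
Function('l')(p, O) = Rational(5, 4) (Function('l')(p, O) = Add(Rational(-3, 4), Mul(Rational(1, 4), 8)) = Add(Rational(-3, 4), 2) = Rational(5, 4))
Add(Mul(Mul(6, 13), 18), Add(-57807, Mul(-1, Mul(Mul(Function('l')(Function('S')(4), Mul(2, 3)), -63), 46)))) = Add(Mul(Mul(6, 13), 18), Add(-57807, Mul(-1, Mul(Mul(Rational(5, 4), -63), 46)))) = Add(Mul(78, 18), Add(-57807, Mul(-1, Mul(Rational(-315, 4), 46)))) = Add(1404, Add(-57807, Mul(-1, Rational(-7245, 2)))) = Add(1404, Add(-57807, Rational(7245, 2))) = Add(1404, Rational(-108369, 2)) = Rational(-105561, 2)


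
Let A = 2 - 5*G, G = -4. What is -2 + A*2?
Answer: 42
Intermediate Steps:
A = 22 (A = 2 - 5*(-4) = 2 + 20 = 22)
-2 + A*2 = -2 + 22*2 = -2 + 44 = 42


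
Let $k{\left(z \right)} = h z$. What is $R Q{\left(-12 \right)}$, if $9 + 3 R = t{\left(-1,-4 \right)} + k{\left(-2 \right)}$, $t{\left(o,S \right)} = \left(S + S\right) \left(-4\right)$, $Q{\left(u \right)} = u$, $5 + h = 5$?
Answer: $-92$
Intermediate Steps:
$h = 0$ ($h = -5 + 5 = 0$)
$k{\left(z \right)} = 0$ ($k{\left(z \right)} = 0 z = 0$)
$t{\left(o,S \right)} = - 8 S$ ($t{\left(o,S \right)} = 2 S \left(-4\right) = - 8 S$)
$R = \frac{23}{3}$ ($R = -3 + \frac{\left(-8\right) \left(-4\right) + 0}{3} = -3 + \frac{32 + 0}{3} = -3 + \frac{1}{3} \cdot 32 = -3 + \frac{32}{3} = \frac{23}{3} \approx 7.6667$)
$R Q{\left(-12 \right)} = \frac{23}{3} \left(-12\right) = -92$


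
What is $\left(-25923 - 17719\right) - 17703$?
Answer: $-61345$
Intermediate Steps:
$\left(-25923 - 17719\right) - 17703 = -43642 - 17703 = -61345$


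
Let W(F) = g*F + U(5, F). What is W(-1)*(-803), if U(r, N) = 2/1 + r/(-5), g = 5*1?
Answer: 3212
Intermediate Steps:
g = 5
U(r, N) = 2 - r/5 (U(r, N) = 2*1 + r*(-⅕) = 2 - r/5)
W(F) = 1 + 5*F (W(F) = 5*F + (2 - ⅕*5) = 5*F + (2 - 1) = 5*F + 1 = 1 + 5*F)
W(-1)*(-803) = (1 + 5*(-1))*(-803) = (1 - 5)*(-803) = -4*(-803) = 3212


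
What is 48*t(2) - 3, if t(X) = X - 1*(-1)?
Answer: 141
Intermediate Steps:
t(X) = 1 + X (t(X) = X + 1 = 1 + X)
48*t(2) - 3 = 48*(1 + 2) - 3 = 48*3 - 3 = 144 - 3 = 141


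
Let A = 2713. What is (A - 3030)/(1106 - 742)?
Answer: -317/364 ≈ -0.87088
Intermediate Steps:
(A - 3030)/(1106 - 742) = (2713 - 3030)/(1106 - 742) = -317/364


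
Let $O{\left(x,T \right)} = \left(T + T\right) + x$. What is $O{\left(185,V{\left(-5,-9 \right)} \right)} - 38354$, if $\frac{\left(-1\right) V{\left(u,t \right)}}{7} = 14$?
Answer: $-38365$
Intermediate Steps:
$V{\left(u,t \right)} = -98$ ($V{\left(u,t \right)} = \left(-7\right) 14 = -98$)
$O{\left(x,T \right)} = x + 2 T$ ($O{\left(x,T \right)} = 2 T + x = x + 2 T$)
$O{\left(185,V{\left(-5,-9 \right)} \right)} - 38354 = \left(185 + 2 \left(-98\right)\right) - 38354 = \left(185 - 196\right) - 38354 = -11 - 38354 = -38365$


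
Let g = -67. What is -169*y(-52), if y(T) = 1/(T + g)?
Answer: 169/119 ≈ 1.4202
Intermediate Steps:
y(T) = 1/(-67 + T) (y(T) = 1/(T - 67) = 1/(-67 + T))
-169*y(-52) = -169/(-67 - 52) = -169/(-119) = -169*(-1/119) = 169/119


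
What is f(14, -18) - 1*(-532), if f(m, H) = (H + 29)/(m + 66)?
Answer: 42571/80 ≈ 532.14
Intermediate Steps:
f(m, H) = (29 + H)/(66 + m)
f(14, -18) - 1*(-532) = (29 - 18)/(66 + 14) - 1*(-532) = 11/80 + 532 = 42571/80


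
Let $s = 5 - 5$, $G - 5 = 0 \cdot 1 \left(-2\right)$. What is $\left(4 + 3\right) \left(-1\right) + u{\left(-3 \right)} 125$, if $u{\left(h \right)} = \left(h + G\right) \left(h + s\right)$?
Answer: $-757$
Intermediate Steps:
$G = 5$ ($G = 5 + 0 \cdot 1 \left(-2\right) = 5 + 0 \left(-2\right) = 5 + 0 = 5$)
$s = 0$
$u{\left(h \right)} = h \left(5 + h\right)$ ($u{\left(h \right)} = \left(h + 5\right) \left(h + 0\right) = \left(5 + h\right) h = h \left(5 + h\right)$)
$\left(4 + 3\right) \left(-1\right) + u{\left(-3 \right)} 125 = \left(4 + 3\right) \left(-1\right) + - 3 \left(5 - 3\right) 125 = 7 \left(-1\right) + \left(-3\right) 2 \cdot 125 = -7 - 750 = -757$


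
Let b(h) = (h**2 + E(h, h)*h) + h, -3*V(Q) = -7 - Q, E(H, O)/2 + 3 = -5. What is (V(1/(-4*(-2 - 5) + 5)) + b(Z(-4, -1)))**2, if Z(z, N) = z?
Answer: 60155536/9801 ≈ 6137.7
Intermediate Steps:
E(H, O) = -16 (E(H, O) = -6 + 2*(-5) = -6 - 10 = -16)
V(Q) = 7/3 + Q/3 (V(Q) = -(-7 - Q)/3 = 7/3 + Q/3)
b(h) = h**2 - 15*h (b(h) = (h**2 - 16*h) + h = h**2 - 15*h)
(V(1/(-4*(-2 - 5) + 5)) + b(Z(-4, -1)))**2 = ((7/3 + 1/(3*(-4*(-2 - 5) + 5))) - 4*(-15 - 4))**2 = ((7/3 + 1/(3*(-4*(-7) + 5))) - 4*(-19))**2 = ((7/3 + 1/(3*(28 + 5))) + 76)**2 = ((7/3 + (1/3)/33) + 76)**2 = ((7/3 + (1/3)*(1/33)) + 76)**2 = ((7/3 + 1/99) + 76)**2 = (232/99 + 76)**2 = (7756/99)**2 = 60155536/9801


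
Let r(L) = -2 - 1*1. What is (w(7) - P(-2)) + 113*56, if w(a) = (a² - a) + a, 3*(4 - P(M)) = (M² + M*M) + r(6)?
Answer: 19124/3 ≈ 6374.7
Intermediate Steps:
r(L) = -3 (r(L) = -2 - 1 = -3)
P(M) = 5 - 2*M²/3 (P(M) = 4 - ((M² + M*M) - 3)/3 = 4 - ((M² + M²) - 3)/3 = 4 - (2*M² - 3)/3 = 4 - (-3 + 2*M²)/3 = 4 + (1 - 2*M²/3) = 5 - 2*M²/3)
w(a) = a²
(w(7) - P(-2)) + 113*56 = (7² - (5 - ⅔*(-2)²)) + 113*56 = (49 - (5 - ⅔*4)) + 6328 = (49 - (5 - 8/3)) + 6328 = (49 - 1*7/3) + 6328 = (49 - 7/3) + 6328 = 140/3 + 6328 = 19124/3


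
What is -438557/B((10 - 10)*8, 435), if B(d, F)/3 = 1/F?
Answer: -63590765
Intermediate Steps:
B(d, F) = 3/F
-438557/B((10 - 10)*8, 435) = -438557/(3/435) = -438557/(3*(1/435)) = -438557/1/145 = -438557*145 = -63590765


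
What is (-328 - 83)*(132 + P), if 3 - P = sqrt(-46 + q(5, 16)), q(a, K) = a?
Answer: -55485 + 411*I*sqrt(41) ≈ -55485.0 + 2631.7*I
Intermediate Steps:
P = 3 - I*sqrt(41) (P = 3 - sqrt(-46 + 5) = 3 - sqrt(-41) = 3 - I*sqrt(41) ≈ 3.0 - 6.4031*I)
(-328 - 83)*(132 + P) = (-328 - 83)*(132 + (3 - I*sqrt(41))) = -411*(135 - I*sqrt(41)) = -55485 + 411*I*sqrt(41)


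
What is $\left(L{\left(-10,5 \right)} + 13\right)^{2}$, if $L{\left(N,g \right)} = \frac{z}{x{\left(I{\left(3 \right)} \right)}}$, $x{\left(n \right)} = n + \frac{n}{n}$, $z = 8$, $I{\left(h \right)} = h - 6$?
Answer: $81$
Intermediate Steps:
$I{\left(h \right)} = -6 + h$ ($I{\left(h \right)} = h - 6 = -6 + h$)
$x{\left(n \right)} = 1 + n$ ($x{\left(n \right)} = n + 1 = 1 + n$)
$L{\left(N,g \right)} = -4$ ($L{\left(N,g \right)} = \frac{8}{1 + \left(-6 + 3\right)} = \frac{8}{1 - 3} = \frac{8}{-2} = 8 \left(- \frac{1}{2}\right) = -4$)
$\left(L{\left(-10,5 \right)} + 13\right)^{2} = \left(-4 + 13\right)^{2} = 9^{2} = 81$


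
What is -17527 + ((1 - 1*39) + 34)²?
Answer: -17511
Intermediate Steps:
-17527 + ((1 - 1*39) + 34)² = -17527 + ((1 - 39) + 34)² = -17527 + (-38 + 34)² = -17527 + (-4)² = -17527 + 16 = -17511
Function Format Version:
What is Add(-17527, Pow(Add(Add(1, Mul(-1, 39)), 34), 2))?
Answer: -17511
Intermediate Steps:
Add(-17527, Pow(Add(Add(1, Mul(-1, 39)), 34), 2)) = Add(-17527, Pow(Add(Add(1, -39), 34), 2)) = Add(-17527, Pow(Add(-38, 34), 2)) = Add(-17527, Pow(-4, 2)) = Add(-17527, 16) = -17511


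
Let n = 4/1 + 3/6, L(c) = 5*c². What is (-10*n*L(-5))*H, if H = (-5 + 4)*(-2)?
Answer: -11250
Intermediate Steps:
n = 9/2 (n = 4*1 + 3*(⅙) = 4 + ½ = 9/2 ≈ 4.5000)
H = 2 (H = -1*(-2) = 2)
(-10*n*L(-5))*H = -45*5*(-5)²*2 = -45*5*25*2 = -45*125*2 = -10*1125/2*2 = -5625*2 = -11250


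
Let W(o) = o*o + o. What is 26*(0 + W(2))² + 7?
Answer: 943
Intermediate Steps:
W(o) = o + o² (W(o) = o² + o = o + o²)
26*(0 + W(2))² + 7 = 26*(0 + 2*(1 + 2))² + 7 = 26*(0 + 2*3)² + 7 = 26*(0 + 6)² + 7 = 26*6² + 7 = 26*36 + 7 = 936 + 7 = 943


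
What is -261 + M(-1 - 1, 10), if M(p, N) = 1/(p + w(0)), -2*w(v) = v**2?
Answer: -523/2 ≈ -261.50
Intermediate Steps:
w(v) = -v**2/2
M(p, N) = 1/p (M(p, N) = 1/(p - 1/2*0**2) = 1/(p - 1/2*0) = 1/(p + 0) = 1/p)
-261 + M(-1 - 1, 10) = -261 + 1/(-1 - 1) = -261 + 1/(-2) = -261 - 1/2 = -523/2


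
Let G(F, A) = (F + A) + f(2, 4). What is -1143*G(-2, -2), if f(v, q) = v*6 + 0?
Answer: -9144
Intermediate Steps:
f(v, q) = 6*v (f(v, q) = 6*v + 0 = 6*v)
G(F, A) = 12 + A + F (G(F, A) = (F + A) + 6*2 = (A + F) + 12 = 12 + A + F)
-1143*G(-2, -2) = -1143*(12 - 2 - 2) = -1143*8 = -9144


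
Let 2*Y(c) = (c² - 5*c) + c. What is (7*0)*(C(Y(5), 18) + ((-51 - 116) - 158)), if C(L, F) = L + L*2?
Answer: 0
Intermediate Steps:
Y(c) = c²/2 - 2*c (Y(c) = ((c² - 5*c) + c)/2 = (c² - 4*c)/2 = c²/2 - 2*c)
C(L, F) = 3*L (C(L, F) = L + 2*L = 3*L)
(7*0)*(C(Y(5), 18) + ((-51 - 116) - 158)) = (7*0)*(3*((½)*5*(-4 + 5)) + ((-51 - 116) - 158)) = 0*(3*((½)*5*1) + (-167 - 158)) = 0*(3*(5/2) - 325) = 0*(15/2 - 325) = 0*(-635/2) = 0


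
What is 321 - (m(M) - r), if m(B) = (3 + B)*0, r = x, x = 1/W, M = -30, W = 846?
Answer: 271567/846 ≈ 321.00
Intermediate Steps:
x = 1/846 ≈ 0.0011820
r = 1/846 ≈ 0.0011820
m(B) = 0
321 - (m(M) - r) = 321 - (0 - 1*1/846) = 321 - (0 - 1/846) = 321 - 1*(-1/846) = 321 + 1/846 = 271567/846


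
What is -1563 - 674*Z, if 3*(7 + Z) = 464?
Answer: -303271/3 ≈ -1.0109e+5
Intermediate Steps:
Z = 443/3 (Z = -7 + (⅓)*464 = -7 + 464/3 = 443/3 ≈ 147.67)
-1563 - 674*Z = -1563 - 674*443/3 = -1563 - 298582/3 = -303271/3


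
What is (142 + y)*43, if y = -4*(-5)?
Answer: 6966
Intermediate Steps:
y = 20
(142 + y)*43 = (142 + 20)*43 = 162*43 = 6966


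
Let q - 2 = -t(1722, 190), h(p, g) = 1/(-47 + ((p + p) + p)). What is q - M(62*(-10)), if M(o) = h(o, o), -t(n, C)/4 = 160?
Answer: 1224295/1907 ≈ 642.00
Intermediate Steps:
t(n, C) = -640 (t(n, C) = -4*160 = -640)
h(p, g) = 1/(-47 + 3*p) (h(p, g) = 1/(-47 + (2*p + p)) = 1/(-47 + 3*p))
M(o) = 1/(-47 + 3*o)
q = 642 (q = 2 - 1*(-640) = 2 + 640 = 642)
q - M(62*(-10)) = 642 - 1/(-47 + 3*(62*(-10))) = 642 - 1/(-47 + 3*(-620)) = 642 - 1/(-47 - 1860) = 642 - 1/(-1907) = 642 - 1*(-1/1907) = 642 + 1/1907 = 1224295/1907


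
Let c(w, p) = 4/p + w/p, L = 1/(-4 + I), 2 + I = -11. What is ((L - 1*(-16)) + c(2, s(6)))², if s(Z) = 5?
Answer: 2122849/7225 ≈ 293.82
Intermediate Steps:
I = -13 (I = -2 - 11 = -13)
L = -1/17 (L = 1/(-4 - 13) = 1/(-17) = -1/17 ≈ -0.058824)
((L - 1*(-16)) + c(2, s(6)))² = ((-1/17 - 1*(-16)) + (4 + 2)/5)² = ((-1/17 + 16) + (⅕)*6)² = (271/17 + 6/5)² = (1457/85)² = 2122849/7225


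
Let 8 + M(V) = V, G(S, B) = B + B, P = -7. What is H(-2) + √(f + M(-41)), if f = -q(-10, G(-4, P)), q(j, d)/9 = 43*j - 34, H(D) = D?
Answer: -2 + √4127 ≈ 62.242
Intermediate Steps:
G(S, B) = 2*B
M(V) = -8 + V
q(j, d) = -306 + 387*j (q(j, d) = 9*(43*j - 34) = 9*(-34 + 43*j) = -306 + 387*j)
f = 4176 (f = -(-306 + 387*(-10)) = -(-306 - 3870) = -1*(-4176) = 4176)
H(-2) + √(f + M(-41)) = -2 + √(4176 + (-8 - 41)) = -2 + √(4176 - 49) = -2 + √4127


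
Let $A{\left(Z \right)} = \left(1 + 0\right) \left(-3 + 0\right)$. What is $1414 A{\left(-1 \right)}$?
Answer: $-4242$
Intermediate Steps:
$A{\left(Z \right)} = -3$ ($A{\left(Z \right)} = 1 \left(-3\right) = -3$)
$1414 A{\left(-1 \right)} = 1414 \left(-3\right) = -4242$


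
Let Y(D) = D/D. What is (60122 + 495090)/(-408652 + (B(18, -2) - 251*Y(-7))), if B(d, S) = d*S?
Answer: -555212/408939 ≈ -1.3577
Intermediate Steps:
Y(D) = 1
B(d, S) = S*d
(60122 + 495090)/(-408652 + (B(18, -2) - 251*Y(-7))) = (60122 + 495090)/(-408652 + (-2*18 - 251*1)) = 555212/(-408652 + (-36 - 251)) = 555212/(-408652 - 287) = 555212/(-408939) = 555212*(-1/408939) = -555212/408939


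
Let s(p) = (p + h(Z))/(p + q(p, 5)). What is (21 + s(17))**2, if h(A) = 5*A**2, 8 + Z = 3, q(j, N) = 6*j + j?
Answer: 2247001/4624 ≈ 485.94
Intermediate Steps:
q(j, N) = 7*j
Z = -5 (Z = -8 + 3 = -5)
s(p) = (125 + p)/(8*p) (s(p) = (p + 5*(-5)**2)/(p + 7*p) = (p + 5*25)/((8*p)) = (p + 125)*(1/(8*p)) = (125 + p)*(1/(8*p)) = (125 + p)/(8*p))
(21 + s(17))**2 = (21 + (1/8)*(125 + 17)/17)**2 = (21 + (1/8)*(1/17)*142)**2 = (21 + 71/68)**2 = (1499/68)**2 = 2247001/4624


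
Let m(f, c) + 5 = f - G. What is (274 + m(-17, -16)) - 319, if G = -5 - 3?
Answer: -59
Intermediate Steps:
G = -8
m(f, c) = 3 + f (m(f, c) = -5 + (f - 1*(-8)) = -5 + (f + 8) = -5 + (8 + f) = 3 + f)
(274 + m(-17, -16)) - 319 = (274 + (3 - 17)) - 319 = (274 - 14) - 319 = 260 - 319 = -59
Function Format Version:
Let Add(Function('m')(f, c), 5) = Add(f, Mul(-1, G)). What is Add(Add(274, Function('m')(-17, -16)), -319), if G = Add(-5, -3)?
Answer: -59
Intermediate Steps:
G = -8
Function('m')(f, c) = Add(3, f) (Function('m')(f, c) = Add(-5, Add(f, Mul(-1, -8))) = Add(-5, Add(f, 8)) = Add(-5, Add(8, f)) = Add(3, f))
Add(Add(274, Function('m')(-17, -16)), -319) = Add(Add(274, Add(3, -17)), -319) = Add(Add(274, -14), -319) = Add(260, -319) = -59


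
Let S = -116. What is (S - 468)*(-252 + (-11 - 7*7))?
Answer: 182208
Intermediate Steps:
(S - 468)*(-252 + (-11 - 7*7)) = (-116 - 468)*(-252 + (-11 - 7*7)) = -584*(-252 + (-11 - 49)) = -584*(-252 - 60) = -584*(-312) = 182208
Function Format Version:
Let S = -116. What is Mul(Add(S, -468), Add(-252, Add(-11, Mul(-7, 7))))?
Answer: 182208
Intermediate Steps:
Mul(Add(S, -468), Add(-252, Add(-11, Mul(-7, 7)))) = Mul(Add(-116, -468), Add(-252, Add(-11, Mul(-7, 7)))) = Mul(-584, Add(-252, Add(-11, -49))) = Mul(-584, Add(-252, -60)) = Mul(-584, -312) = 182208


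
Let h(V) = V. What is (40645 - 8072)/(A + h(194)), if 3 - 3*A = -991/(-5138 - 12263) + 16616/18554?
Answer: 15774687975363/94282249030 ≈ 167.31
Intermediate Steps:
A = 330526216/484287231 (A = 1 - (-991/(-5138 - 12263) + 16616/18554)/3 = 1 - (-991/(-17401) + 16616*(1/18554))/3 = 1 - (-991*(-1/17401) + 8308/9277)/3 = 1 - (991/17401 + 8308/9277)/3 = 1 - ⅓*153761015/161429077 = 1 - 153761015/484287231 = 330526216/484287231 ≈ 0.68250)
(40645 - 8072)/(A + h(194)) = (40645 - 8072)/(330526216/484287231 + 194) = 32573/(94282249030/484287231) = 32573*(484287231/94282249030) = 15774687975363/94282249030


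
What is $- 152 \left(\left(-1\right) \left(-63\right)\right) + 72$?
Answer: $-9504$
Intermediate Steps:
$- 152 \left(\left(-1\right) \left(-63\right)\right) + 72 = \left(-152\right) 63 + 72 = -9576 + 72 = -9504$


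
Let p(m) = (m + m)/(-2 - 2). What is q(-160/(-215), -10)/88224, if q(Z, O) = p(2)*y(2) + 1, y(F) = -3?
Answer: 1/22056 ≈ 4.5339e-5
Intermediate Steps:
p(m) = -m/2 (p(m) = (2*m)/(-4) = (2*m)*(-¼) = -m/2)
q(Z, O) = 4 (q(Z, O) = -½*2*(-3) + 1 = -1*(-3) + 1 = 3 + 1 = 4)
q(-160/(-215), -10)/88224 = 4/88224 = 4*(1/88224) = 1/22056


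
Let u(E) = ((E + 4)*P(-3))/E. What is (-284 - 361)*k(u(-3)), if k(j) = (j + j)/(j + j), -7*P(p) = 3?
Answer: -645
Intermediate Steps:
P(p) = -3/7 (P(p) = -⅐*3 = -3/7)
u(E) = (-12/7 - 3*E/7)/E (u(E) = ((E + 4)*(-3/7))/E = ((4 + E)*(-3/7))/E = (-12/7 - 3*E/7)/E)
k(j) = 1 (k(j) = (2*j)/((2*j)) = (2*j)*(1/(2*j)) = 1)
(-284 - 361)*k(u(-3)) = (-284 - 361)*1 = -645*1 = -645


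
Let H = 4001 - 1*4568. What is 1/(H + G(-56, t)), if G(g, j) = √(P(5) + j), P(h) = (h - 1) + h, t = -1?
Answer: -567/321481 - 2*√2/321481 ≈ -0.0017725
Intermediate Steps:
P(h) = -1 + 2*h (P(h) = (-1 + h) + h = -1 + 2*h)
G(g, j) = √(9 + j) (G(g, j) = √((-1 + 2*5) + j) = √((-1 + 10) + j) = √(9 + j))
H = -567 (H = 4001 - 4568 = -567)
1/(H + G(-56, t)) = 1/(-567 + √(9 - 1)) = 1/(-567 + √8) = 1/(-567 + 2*√2)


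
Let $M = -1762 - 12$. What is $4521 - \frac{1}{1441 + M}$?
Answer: $\frac{1505494}{333} \approx 4521.0$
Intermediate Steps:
$M = -1774$ ($M = -1762 - 12 = -1774$)
$4521 - \frac{1}{1441 + M} = 4521 - \frac{1}{1441 - 1774} = 4521 - \frac{1}{-333} = 4521 - - \frac{1}{333} = 4521 + \frac{1}{333} = \frac{1505494}{333}$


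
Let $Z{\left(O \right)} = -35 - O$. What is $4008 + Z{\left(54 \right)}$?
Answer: $3919$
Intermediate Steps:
$4008 + Z{\left(54 \right)} = 4008 - 89 = 3919$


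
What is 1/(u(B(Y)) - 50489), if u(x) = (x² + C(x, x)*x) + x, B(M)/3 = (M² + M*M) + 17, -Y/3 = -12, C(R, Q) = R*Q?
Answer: 1/479558337550 ≈ 2.0853e-12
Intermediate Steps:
C(R, Q) = Q*R
Y = 36 (Y = -3*(-12) = 36)
B(M) = 51 + 6*M² (B(M) = 3*((M² + M*M) + 17) = 3*((M² + M²) + 17) = 3*(2*M² + 17) = 3*(17 + 2*M²) = 51 + 6*M²)
u(x) = x + x² + x³ (u(x) = (x² + (x*x)*x) + x = (x² + x²*x) + x = (x² + x³) + x = x + x² + x³)
1/(u(B(Y)) - 50489) = 1/((51 + 6*36²)*(1 + (51 + 6*36²) + (51 + 6*36²)²) - 50489) = 1/((51 + 6*1296)*(1 + (51 + 6*1296) + (51 + 6*1296)²) - 50489) = 1/((51 + 7776)*(1 + (51 + 7776) + (51 + 7776)²) - 50489) = 1/(7827*(1 + 7827 + 7827²) - 50489) = 1/(7827*(1 + 7827 + 61261929) - 50489) = 1/(7827*61269757 - 50489) = 1/(479558388039 - 50489) = 1/479558337550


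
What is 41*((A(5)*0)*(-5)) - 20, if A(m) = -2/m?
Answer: -20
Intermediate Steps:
41*((A(5)*0)*(-5)) - 20 = 41*((-2/5*0)*(-5)) - 20 = 41*((-2*1/5*0)*(-5)) - 20 = 41*(-2/5*0*(-5)) - 20 = 41*(0*(-5)) - 20 = 41*0 - 20 = 0 - 20 = -20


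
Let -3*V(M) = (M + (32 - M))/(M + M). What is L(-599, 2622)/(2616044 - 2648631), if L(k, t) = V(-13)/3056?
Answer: -1/242740563 ≈ -4.1196e-9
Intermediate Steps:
V(M) = -16/(3*M) (V(M) = -(M + (32 - M))/(3*(M + M)) = -32/(3*(2*M)) = -32*1/(2*M)/3 = -16/(3*M))
L(k, t) = 1/7449 (L(k, t) = -16/3/(-13)/3056 = -16/3*(-1/13)*(1/3056) = (16/39)*(1/3056) = 1/7449)
L(-599, 2622)/(2616044 - 2648631) = 1/(7449*(2616044 - 2648631)) = (1/7449)/(-32587) = (1/7449)*(-1/32587) = -1/242740563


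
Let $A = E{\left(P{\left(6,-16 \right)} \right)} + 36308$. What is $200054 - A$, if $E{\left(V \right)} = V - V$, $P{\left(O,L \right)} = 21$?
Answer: $163746$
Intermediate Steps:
$E{\left(V \right)} = 0$
$A = 36308$ ($A = 0 + 36308 = 36308$)
$200054 - A = 200054 - 36308 = 163746$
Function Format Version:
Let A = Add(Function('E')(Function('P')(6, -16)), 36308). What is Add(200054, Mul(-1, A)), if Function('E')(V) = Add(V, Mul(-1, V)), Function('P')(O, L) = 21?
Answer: 163746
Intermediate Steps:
Function('E')(V) = 0
A = 36308 (A = Add(0, 36308) = 36308)
Add(200054, Mul(-1, A)) = Add(200054, Mul(-1, 36308)) = Add(200054, -36308) = 163746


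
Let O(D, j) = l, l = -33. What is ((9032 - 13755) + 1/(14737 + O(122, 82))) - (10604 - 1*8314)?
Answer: -103119151/14704 ≈ -7013.0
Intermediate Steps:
O(D, j) = -33
((9032 - 13755) + 1/(14737 + O(122, 82))) - (10604 - 1*8314) = ((9032 - 13755) + 1/(14737 - 33)) - (10604 - 1*8314) = (-4723 + 1/14704) - (10604 - 8314) = (-4723 + 1/14704) - 1*2290 = -69446991/14704 - 2290 = -103119151/14704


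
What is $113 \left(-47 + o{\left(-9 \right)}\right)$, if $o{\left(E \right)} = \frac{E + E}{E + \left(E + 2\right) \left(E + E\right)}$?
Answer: $- \frac{69269}{13} \approx -5328.4$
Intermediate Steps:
$o{\left(E \right)} = \frac{2 E}{E + 2 E \left(2 + E\right)}$ ($o{\left(E \right)} = \frac{2 E}{E + \left(2 + E\right) 2 E} = \frac{2 E}{E + 2 E \left(2 + E\right)}$)
$113 \left(-47 + o{\left(-9 \right)}\right) = 113 \left(-47 + \frac{2}{5 + 2 \left(-9\right)}\right) = 113 \left(-47 + \frac{2}{5 - 18}\right) = 113 \left(-47 + \frac{2}{-13}\right) = 113 \left(-47 + 2 \left(- \frac{1}{13}\right)\right) = 113 \left(-47 - \frac{2}{13}\right) = 113 \left(- \frac{613}{13}\right) = - \frac{69269}{13}$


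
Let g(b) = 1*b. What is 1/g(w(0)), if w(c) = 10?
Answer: ⅒ ≈ 0.10000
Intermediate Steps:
g(b) = b
1/g(w(0)) = 1/10 = ⅒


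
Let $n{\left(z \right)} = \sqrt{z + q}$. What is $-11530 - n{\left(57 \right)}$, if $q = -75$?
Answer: $-11530 - 3 i \sqrt{2} \approx -11530.0 - 4.2426 i$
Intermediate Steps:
$n{\left(z \right)} = \sqrt{-75 + z}$ ($n{\left(z \right)} = \sqrt{z - 75} = \sqrt{-75 + z}$)
$-11530 - n{\left(57 \right)} = -11530 - \sqrt{-75 + 57} = -11530 - \sqrt{-18} = -11530 - 3 i \sqrt{2}$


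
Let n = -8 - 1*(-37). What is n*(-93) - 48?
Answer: -2745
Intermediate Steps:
n = 29 (n = -8 + 37 = 29)
n*(-93) - 48 = 29*(-93) - 48 = -2697 - 48 = -2745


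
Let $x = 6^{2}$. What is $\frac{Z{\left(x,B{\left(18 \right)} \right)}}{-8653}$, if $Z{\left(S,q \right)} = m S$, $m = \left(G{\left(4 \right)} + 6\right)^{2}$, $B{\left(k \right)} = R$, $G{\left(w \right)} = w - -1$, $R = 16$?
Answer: $- \frac{4356}{8653} \approx -0.50341$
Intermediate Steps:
$x = 36$
$G{\left(w \right)} = 1 + w$ ($G{\left(w \right)} = w + 1 = 1 + w$)
$B{\left(k \right)} = 16$
$m = 121$ ($m = \left(\left(1 + 4\right) + 6\right)^{2} = \left(5 + 6\right)^{2} = 11^{2} = 121$)
$Z{\left(S,q \right)} = 121 S$
$\frac{Z{\left(x,B{\left(18 \right)} \right)}}{-8653} = \frac{121 \cdot 36}{-8653} = 4356 \left(- \frac{1}{8653}\right) = - \frac{4356}{8653}$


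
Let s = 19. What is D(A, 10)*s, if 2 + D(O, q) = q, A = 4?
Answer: 152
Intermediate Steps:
D(O, q) = -2 + q
D(A, 10)*s = (-2 + 10)*19 = 8*19 = 152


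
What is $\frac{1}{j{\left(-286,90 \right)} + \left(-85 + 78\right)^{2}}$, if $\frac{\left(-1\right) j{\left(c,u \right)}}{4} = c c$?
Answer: $- \frac{1}{327135} \approx -3.0568 \cdot 10^{-6}$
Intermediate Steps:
$j{\left(c,u \right)} = - 4 c^{2}$ ($j{\left(c,u \right)} = - 4 c c = - 4 c^{2}$)
$\frac{1}{j{\left(-286,90 \right)} + \left(-85 + 78\right)^{2}} = \frac{1}{- 4 \left(-286\right)^{2} + \left(-85 + 78\right)^{2}} = \frac{1}{\left(-4\right) 81796 + \left(-7\right)^{2}} = \frac{1}{-327184 + 49} = \frac{1}{-327135} = - \frac{1}{327135}$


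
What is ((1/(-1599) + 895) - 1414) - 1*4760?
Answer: -8441122/1599 ≈ -5279.0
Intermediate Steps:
((1/(-1599) + 895) - 1414) - 1*4760 = ((-1/1599 + 895) - 1414) - 4760 = (1431104/1599 - 1414) - 4760 = -829882/1599 - 4760 = -8441122/1599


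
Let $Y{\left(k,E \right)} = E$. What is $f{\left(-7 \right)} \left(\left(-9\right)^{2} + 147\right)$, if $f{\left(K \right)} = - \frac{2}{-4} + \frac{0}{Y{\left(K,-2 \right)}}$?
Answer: $114$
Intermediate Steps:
$f{\left(K \right)} = \frac{1}{2}$ ($f{\left(K \right)} = - \frac{2}{-4} + \frac{0}{-2} = \left(-2\right) \left(- \frac{1}{4}\right) + 0 \left(- \frac{1}{2}\right) = \frac{1}{2} + 0 = \frac{1}{2}$)
$f{\left(-7 \right)} \left(\left(-9\right)^{2} + 147\right) = \frac{\left(-9\right)^{2} + 147}{2} = \frac{81 + 147}{2} = \frac{1}{2} \cdot 228 = 114$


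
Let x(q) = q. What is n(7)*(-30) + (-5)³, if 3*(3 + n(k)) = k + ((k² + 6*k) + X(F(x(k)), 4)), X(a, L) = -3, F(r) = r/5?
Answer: -985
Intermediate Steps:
F(r) = r/5 (F(r) = r*(⅕) = r/5)
n(k) = -4 + k²/3 + 7*k/3 (n(k) = -3 + (k + ((k² + 6*k) - 3))/3 = -3 + (k + (-3 + k² + 6*k))/3 = -3 + (-3 + k² + 7*k)/3 = -3 + (-1 + k²/3 + 7*k/3) = -4 + k²/3 + 7*k/3)
n(7)*(-30) + (-5)³ = (-4 + (⅓)*7² + (7/3)*7)*(-30) + (-5)³ = (-4 + (⅓)*49 + 49/3)*(-30) - 125 = (-4 + 49/3 + 49/3)*(-30) - 125 = (86/3)*(-30) - 125 = -860 - 125 = -985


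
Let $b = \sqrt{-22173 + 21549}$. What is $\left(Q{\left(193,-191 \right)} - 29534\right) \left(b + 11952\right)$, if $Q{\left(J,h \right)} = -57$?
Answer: $-353671632 - 118364 i \sqrt{39} \approx -3.5367 \cdot 10^{8} - 7.3918 \cdot 10^{5} i$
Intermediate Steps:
$b = 4 i \sqrt{39}$ ($b = \sqrt{-624} = 4 i \sqrt{39} \approx 24.98 i$)
$\left(Q{\left(193,-191 \right)} - 29534\right) \left(b + 11952\right) = \left(-57 - 29534\right) \left(4 i \sqrt{39} + 11952\right) = - 29591 \left(11952 + 4 i \sqrt{39}\right) = -353671632 - 118364 i \sqrt{39}$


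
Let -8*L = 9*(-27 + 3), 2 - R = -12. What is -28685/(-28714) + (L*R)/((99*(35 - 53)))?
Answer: 745607/947562 ≈ 0.78687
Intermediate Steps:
R = 14 (R = 2 - 1*(-12) = 2 + 12 = 14)
L = 27 (L = -9*(-27 + 3)/8 = -9*(-24)/8 = -1/8*(-216) = 27)
-28685/(-28714) + (L*R)/((99*(35 - 53))) = -28685/(-28714) + (27*14)/((99*(35 - 53))) = -28685*(-1/28714) + 378/((99*(-18))) = 28685/28714 + 378/(-1782) = 28685/28714 + 378*(-1/1782) = 28685/28714 - 7/33 = 745607/947562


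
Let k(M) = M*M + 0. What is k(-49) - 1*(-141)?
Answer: 2542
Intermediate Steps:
k(M) = M**2 (k(M) = M**2 + 0 = M**2)
k(-49) - 1*(-141) = (-49)**2 - 1*(-141) = 2401 + 141 = 2542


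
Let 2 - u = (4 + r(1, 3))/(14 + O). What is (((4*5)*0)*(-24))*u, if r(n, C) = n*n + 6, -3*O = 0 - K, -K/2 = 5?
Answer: 0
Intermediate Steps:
K = -10 (K = -2*5 = -10)
O = -10/3 (O = -(0 - 1*(-10))/3 = -(0 + 10)/3 = -⅓*10 = -10/3 ≈ -3.3333)
r(n, C) = 6 + n² (r(n, C) = n² + 6 = 6 + n²)
u = 31/32 (u = 2 - (4 + (6 + 1²))/(14 - 10/3) = 2 - (4 + (6 + 1))/32/3 = 2 - (4 + 7)*3/32 = 2 - 11*3/32 = 2 - 1*33/32 = 2 - 33/32 = 31/32 ≈ 0.96875)
(((4*5)*0)*(-24))*u = (((4*5)*0)*(-24))*(31/32) = ((20*0)*(-24))*(31/32) = (0*(-24))*(31/32) = 0*(31/32) = 0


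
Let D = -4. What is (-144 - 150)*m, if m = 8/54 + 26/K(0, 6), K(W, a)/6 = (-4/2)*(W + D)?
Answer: -7301/36 ≈ -202.81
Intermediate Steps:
K(W, a) = 48 - 12*W (K(W, a) = 6*((-4/2)*(W - 4)) = 6*((-4*1/2)*(-4 + W)) = 6*(-2*(-4 + W)) = 6*(8 - 2*W) = 48 - 12*W)
m = 149/216 (m = 8/54 + 26/(48 - 12*0) = 8*(1/54) + 26/(48 + 0) = 4/27 + 26/48 = 4/27 + 26*(1/48) = 4/27 + 13/24 = 149/216 ≈ 0.68981)
(-144 - 150)*m = (-144 - 150)*(149/216) = -294*149/216 = -7301/36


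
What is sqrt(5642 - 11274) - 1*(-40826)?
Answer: 40826 + 16*I*sqrt(22) ≈ 40826.0 + 75.047*I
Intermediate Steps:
sqrt(5642 - 11274) - 1*(-40826) = sqrt(-5632) + 40826 = 16*I*sqrt(22) + 40826 = 40826 + 16*I*sqrt(22)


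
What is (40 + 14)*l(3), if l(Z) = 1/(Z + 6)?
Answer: 6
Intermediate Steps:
l(Z) = 1/(6 + Z)
(40 + 14)*l(3) = (40 + 14)/(6 + 3) = 54/9 = 54*(1/9) = 6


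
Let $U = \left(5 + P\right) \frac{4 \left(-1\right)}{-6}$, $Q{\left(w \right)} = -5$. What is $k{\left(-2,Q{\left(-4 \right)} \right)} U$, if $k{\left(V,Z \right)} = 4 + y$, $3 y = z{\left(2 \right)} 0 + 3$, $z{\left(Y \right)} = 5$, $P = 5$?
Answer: $\frac{100}{3} \approx 33.333$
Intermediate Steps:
$y = 1$ ($y = \frac{5 \cdot 0 + 3}{3} = \frac{0 + 3}{3} = \frac{1}{3} \cdot 3 = 1$)
$k{\left(V,Z \right)} = 5$ ($k{\left(V,Z \right)} = 4 + 1 = 5$)
$U = \frac{20}{3}$ ($U = \left(5 + 5\right) \frac{4 \left(-1\right)}{-6} = 10 \left(\left(-4\right) \left(- \frac{1}{6}\right)\right) = 10 \cdot \frac{2}{3} = \frac{20}{3} \approx 6.6667$)
$k{\left(-2,Q{\left(-4 \right)} \right)} U = 5 \cdot \frac{20}{3} = \frac{100}{3}$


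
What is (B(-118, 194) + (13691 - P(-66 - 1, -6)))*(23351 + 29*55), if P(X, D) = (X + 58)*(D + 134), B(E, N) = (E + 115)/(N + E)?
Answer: 14070354745/38 ≈ 3.7027e+8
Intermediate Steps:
B(E, N) = (115 + E)/(E + N)
P(X, D) = (58 + X)*(134 + D)
(B(-118, 194) + (13691 - P(-66 - 1, -6)))*(23351 + 29*55) = ((115 - 118)/(-118 + 194) + (13691 - (7772 + 58*(-6) + 134*(-66 - 1) - 6*(-66 - 1))))*(23351 + 29*55) = (-3/76 + (13691 - (7772 - 348 + 134*(-67) - 6*(-67))))*(23351 + 1595) = ((1/76)*(-3) + (13691 - (7772 - 348 - 8978 + 402)))*24946 = (-3/76 + (13691 - 1*(-1152)))*24946 = (-3/76 + (13691 + 1152))*24946 = (-3/76 + 14843)*24946 = (1128065/76)*24946 = 14070354745/38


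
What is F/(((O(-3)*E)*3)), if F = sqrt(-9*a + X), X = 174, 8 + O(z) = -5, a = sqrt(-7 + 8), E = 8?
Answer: -sqrt(165)/312 ≈ -0.041171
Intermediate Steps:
a = 1 (a = sqrt(1) = 1)
O(z) = -13 (O(z) = -8 - 5 = -13)
F = sqrt(165) (F = sqrt(-9*1 + 174) = sqrt(-9 + 174) = sqrt(165) ≈ 12.845)
F/(((O(-3)*E)*3)) = sqrt(165)/((-13*8*3)) = sqrt(165)/((-104*3)) = sqrt(165)/(-312) = sqrt(165)*(-1/312) = -sqrt(165)/312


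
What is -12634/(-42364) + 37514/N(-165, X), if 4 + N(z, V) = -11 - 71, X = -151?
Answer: -397039143/910826 ≈ -435.91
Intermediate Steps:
N(z, V) = -86 (N(z, V) = -4 + (-11 - 71) = -4 - 82 = -86)
-12634/(-42364) + 37514/N(-165, X) = -12634/(-42364) + 37514/(-86) = -12634*(-1/42364) + 37514*(-1/86) = 6317/21182 - 18757/43 = -397039143/910826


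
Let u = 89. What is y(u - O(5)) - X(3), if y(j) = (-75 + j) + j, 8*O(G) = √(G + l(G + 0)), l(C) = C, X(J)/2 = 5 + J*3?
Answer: 75 - √10/4 ≈ 74.209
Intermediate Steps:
X(J) = 10 + 6*J (X(J) = 2*(5 + J*3) = 2*(5 + 3*J) = 10 + 6*J)
O(G) = √2*√G/8 (O(G) = √(G + (G + 0))/8 = √(G + G)/8 = √(2*G)/8 = (√2*√G)/8 = √2*√G/8)
y(j) = -75 + 2*j
y(u - O(5)) - X(3) = (-75 + 2*(89 - √2*√5/8)) - (10 + 6*3) = (-75 + 2*(89 - √10/8)) - (10 + 18) = (-75 + 2*(89 - √10/8)) - 1*28 = (-75 + (178 - √10/4)) - 28 = (103 - √10/4) - 28 = 75 - √10/4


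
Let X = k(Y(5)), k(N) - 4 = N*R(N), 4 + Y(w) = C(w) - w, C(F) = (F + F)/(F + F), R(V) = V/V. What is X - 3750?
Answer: -3754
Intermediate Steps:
R(V) = 1
C(F) = 1 (C(F) = (2*F)/((2*F)) = (2*F)*(1/(2*F)) = 1)
Y(w) = -3 - w (Y(w) = -4 + (1 - w) = -3 - w)
k(N) = 4 + N (k(N) = 4 + N*1 = 4 + N)
X = -4 (X = 4 + (-3 - 1*5) = 4 + (-3 - 5) = 4 - 8 = -4)
X - 3750 = -4 - 3750 = -3754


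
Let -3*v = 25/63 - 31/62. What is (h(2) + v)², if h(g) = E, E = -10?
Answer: 14190289/142884 ≈ 99.313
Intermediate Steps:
h(g) = -10
v = 13/378 (v = -(25/63 - 31/62)/3 = -(25*(1/63) - 31*1/62)/3 = -(25/63 - ½)/3 = -⅓*(-13/126) = 13/378 ≈ 0.034392)
(h(2) + v)² = (-10 + 13/378)² = (-3767/378)² = 14190289/142884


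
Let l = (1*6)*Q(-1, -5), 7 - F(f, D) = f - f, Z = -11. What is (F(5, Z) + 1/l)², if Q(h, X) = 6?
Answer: 64009/1296 ≈ 49.390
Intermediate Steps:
F(f, D) = 7 (F(f, D) = 7 - (f - f) = 7 - 1*0 = 7 + 0 = 7)
l = 36 (l = (1*6)*6 = 6*6 = 36)
(F(5, Z) + 1/l)² = (7 + 1/36)² = (253/36)² = 64009/1296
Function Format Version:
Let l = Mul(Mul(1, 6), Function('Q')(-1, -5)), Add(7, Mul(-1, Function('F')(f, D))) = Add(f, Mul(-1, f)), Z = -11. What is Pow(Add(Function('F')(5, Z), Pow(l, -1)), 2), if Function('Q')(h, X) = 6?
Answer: Rational(64009, 1296) ≈ 49.390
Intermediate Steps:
Function('F')(f, D) = 7 (Function('F')(f, D) = Add(7, Mul(-1, Add(f, Mul(-1, f)))) = Add(7, Mul(-1, 0)) = Add(7, 0) = 7)
l = 36 (l = Mul(Mul(1, 6), 6) = Mul(6, 6) = 36)
Pow(Add(Function('F')(5, Z), Pow(l, -1)), 2) = Pow(Add(7, Pow(36, -1)), 2) = Pow(Add(7, Rational(1, 36)), 2) = Pow(Rational(253, 36), 2) = Rational(64009, 1296)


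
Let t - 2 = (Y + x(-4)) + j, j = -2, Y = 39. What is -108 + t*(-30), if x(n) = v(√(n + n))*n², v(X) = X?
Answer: -1278 - 960*I*√2 ≈ -1278.0 - 1357.6*I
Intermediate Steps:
x(n) = √2*n^(5/2) (x(n) = √(n + n)*n² = √(2*n)*n² = (√2*√n)*n² = √2*n^(5/2))
t = 39 + 32*I*√2 (t = 2 + ((39 + √2*(-4)^(5/2)) - 2) = 2 + ((39 + √2*(32*I)) - 2) = 2 + ((39 + 32*I*√2) - 2) = 2 + (37 + 32*I*√2) = 39 + 32*I*√2 ≈ 39.0 + 45.255*I)
-108 + t*(-30) = -108 + (39 + 32*I*√2)*(-30) = -108 + (-1170 - 960*I*√2) = -1278 - 960*I*√2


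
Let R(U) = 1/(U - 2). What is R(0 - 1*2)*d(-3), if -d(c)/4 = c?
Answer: -3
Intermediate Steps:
R(U) = 1/(-2 + U)
d(c) = -4*c
R(0 - 1*2)*d(-3) = (-4*(-3))/(-2 + (0 - 1*2)) = 12/(-2 + (0 - 2)) = 12/(-2 - 2) = 12/(-4) = -1/4*12 = -3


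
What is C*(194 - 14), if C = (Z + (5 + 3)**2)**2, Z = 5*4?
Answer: 1270080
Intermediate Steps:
Z = 20
C = 7056 (C = (20 + (5 + 3)**2)**2 = (20 + 8**2)**2 = (20 + 64)**2 = 84**2 = 7056)
C*(194 - 14) = 7056*(194 - 14) = 7056*180 = 1270080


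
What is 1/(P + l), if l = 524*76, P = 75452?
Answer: 1/115276 ≈ 8.6748e-6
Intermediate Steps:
l = 39824
1/(P + l) = 1/(75452 + 39824) = 1/115276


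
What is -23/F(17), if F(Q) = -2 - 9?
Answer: 23/11 ≈ 2.0909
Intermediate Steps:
F(Q) = -11
-23/F(17) = -23/(-11) = -23*(-1/11) = 23/11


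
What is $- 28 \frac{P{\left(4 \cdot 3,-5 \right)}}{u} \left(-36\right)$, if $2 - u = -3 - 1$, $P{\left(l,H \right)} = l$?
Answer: $2016$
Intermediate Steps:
$u = 6$ ($u = 2 - \left(-3 - 1\right) = 2 - -4 = 2 + 4 = 6$)
$- 28 \frac{P{\left(4 \cdot 3,-5 \right)}}{u} \left(-36\right) = - 28 \frac{4 \cdot 3}{6} \left(-36\right) = - 28 \cdot 12 \cdot \frac{1}{6} \left(-36\right) = \left(-28\right) 2 \left(-36\right) = \left(-56\right) \left(-36\right) = 2016$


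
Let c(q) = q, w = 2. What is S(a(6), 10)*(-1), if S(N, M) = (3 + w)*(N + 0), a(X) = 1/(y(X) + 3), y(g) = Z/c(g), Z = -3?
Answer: -2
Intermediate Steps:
y(g) = -3/g
a(X) = 1/(3 - 3/X) (a(X) = 1/(-3/X + 3) = 1/(3 - 3/X))
S(N, M) = 5*N (S(N, M) = (3 + 2)*(N + 0) = 5*N)
S(a(6), 10)*(-1) = (5*((⅓)*6/(-1 + 6)))*(-1) = (5*((⅓)*6/5))*(-1) = (5*((⅓)*6*(⅕)))*(-1) = (5*(⅖))*(-1) = 2*(-1) = -2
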